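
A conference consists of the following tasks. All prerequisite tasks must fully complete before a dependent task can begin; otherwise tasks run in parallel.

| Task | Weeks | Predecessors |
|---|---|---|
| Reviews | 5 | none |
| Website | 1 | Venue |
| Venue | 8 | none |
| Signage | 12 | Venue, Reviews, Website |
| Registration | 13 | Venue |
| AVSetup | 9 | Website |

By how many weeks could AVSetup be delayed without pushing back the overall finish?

3

Venue→Website→Signage = 8+1+12 = 21 sets the makespan at 21 weeks.
AVSetup finishes as early as 18 and must finish by 21.
Slack of AVSetup = 12 − 9 = 3 weeks.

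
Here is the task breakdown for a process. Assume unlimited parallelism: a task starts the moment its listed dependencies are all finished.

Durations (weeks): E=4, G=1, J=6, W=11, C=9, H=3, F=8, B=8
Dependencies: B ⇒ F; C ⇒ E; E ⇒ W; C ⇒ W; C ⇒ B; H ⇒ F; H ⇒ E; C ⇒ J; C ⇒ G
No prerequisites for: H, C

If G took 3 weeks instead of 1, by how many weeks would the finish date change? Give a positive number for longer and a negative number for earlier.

0

The binding path is C→B→F = 9+8+8 = 25; finish at 25 weeks.
The longest path through G is only 10 weeks, so G has float 15.
No other chain overtakes it, so the finish is 25 weeks.
Change in finish: 25 − 25 = +0 weeks.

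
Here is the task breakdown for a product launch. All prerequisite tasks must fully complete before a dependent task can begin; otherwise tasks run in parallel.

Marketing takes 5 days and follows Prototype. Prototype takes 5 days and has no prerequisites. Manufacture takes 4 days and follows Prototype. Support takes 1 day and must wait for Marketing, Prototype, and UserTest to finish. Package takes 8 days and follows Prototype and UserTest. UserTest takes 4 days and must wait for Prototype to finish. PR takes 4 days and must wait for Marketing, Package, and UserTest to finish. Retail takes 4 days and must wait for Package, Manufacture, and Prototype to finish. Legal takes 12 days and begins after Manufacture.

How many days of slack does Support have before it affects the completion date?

10

Critical path: Prototype→UserTest→Package→PR = 5+4+8+4 = 21, so the finish is 21 days.
Longest path through Support: 11 days (earliest finish 11, latest finish 21).
Slack of Support = 20 − 10 = 10 days.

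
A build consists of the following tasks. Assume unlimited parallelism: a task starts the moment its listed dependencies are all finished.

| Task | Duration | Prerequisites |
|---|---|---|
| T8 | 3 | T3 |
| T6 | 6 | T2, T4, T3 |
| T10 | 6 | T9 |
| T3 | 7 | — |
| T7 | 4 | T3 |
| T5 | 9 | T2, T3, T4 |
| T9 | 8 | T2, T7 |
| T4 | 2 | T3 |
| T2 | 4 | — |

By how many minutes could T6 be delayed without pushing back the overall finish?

10

T3→T7→T9→T10 = 7+4+8+6 = 25 sets the makespan at 25 minutes.
T6 finishes as early as 15 and must finish by 25.
Float = 25 − 15 = 10.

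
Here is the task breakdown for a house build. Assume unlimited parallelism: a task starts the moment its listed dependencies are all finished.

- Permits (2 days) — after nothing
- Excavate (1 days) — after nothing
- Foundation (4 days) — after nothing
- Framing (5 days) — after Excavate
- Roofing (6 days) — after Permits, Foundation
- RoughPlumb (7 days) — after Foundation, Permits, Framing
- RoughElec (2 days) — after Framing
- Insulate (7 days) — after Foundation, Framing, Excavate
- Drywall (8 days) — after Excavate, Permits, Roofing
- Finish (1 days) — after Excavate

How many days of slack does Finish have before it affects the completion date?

16

The longest chain is Foundation→Roofing→Drywall = 4+6+8 = 18; overall finish 18 days.
The longest chain containing Finish totals 2 days.
Float = 18 − 2 = 16.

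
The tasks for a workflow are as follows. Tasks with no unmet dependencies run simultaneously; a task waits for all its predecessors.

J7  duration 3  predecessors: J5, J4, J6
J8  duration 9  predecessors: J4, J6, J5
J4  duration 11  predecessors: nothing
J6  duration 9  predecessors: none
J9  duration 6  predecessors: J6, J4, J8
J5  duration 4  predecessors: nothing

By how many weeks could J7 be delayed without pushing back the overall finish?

12

The longest chain is J4→J8→J9 = 11+9+6 = 26; overall finish 26 weeks.
The longest chain containing J7 totals 14 weeks.
So J7 can slip 26 − 14 = 12 weeks.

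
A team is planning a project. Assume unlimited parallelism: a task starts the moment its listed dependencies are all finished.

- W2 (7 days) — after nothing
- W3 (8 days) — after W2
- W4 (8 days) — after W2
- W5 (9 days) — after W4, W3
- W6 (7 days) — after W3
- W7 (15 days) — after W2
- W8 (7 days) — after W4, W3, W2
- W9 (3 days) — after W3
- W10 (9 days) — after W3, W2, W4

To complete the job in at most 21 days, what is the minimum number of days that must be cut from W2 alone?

3

Current finish: 24 days; target: 21.
W2 is on every critical path, so each day cut from W2 cuts the finish by one (this holds down to a finish of 18).
Need 24 − 21 = 3 days off W2 → W2 becomes 4 days, finish becomes 21.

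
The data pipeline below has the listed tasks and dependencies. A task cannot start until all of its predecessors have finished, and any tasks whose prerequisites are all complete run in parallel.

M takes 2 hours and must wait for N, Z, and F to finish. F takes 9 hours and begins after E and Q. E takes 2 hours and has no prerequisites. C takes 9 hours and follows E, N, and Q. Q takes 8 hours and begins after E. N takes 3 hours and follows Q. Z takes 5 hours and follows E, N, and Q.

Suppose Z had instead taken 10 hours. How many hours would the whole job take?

25

Actual critical path: E→Q→N→C = 2+8+3+9 = 22 ⇒ 22 hours.
Z is off the critical path — its longest chain is 20 hours, giving 2 of slack.
New critical path: E→Q→N→Z→M = 2+8+3+10+2 = 25 ⇒ 25 hours.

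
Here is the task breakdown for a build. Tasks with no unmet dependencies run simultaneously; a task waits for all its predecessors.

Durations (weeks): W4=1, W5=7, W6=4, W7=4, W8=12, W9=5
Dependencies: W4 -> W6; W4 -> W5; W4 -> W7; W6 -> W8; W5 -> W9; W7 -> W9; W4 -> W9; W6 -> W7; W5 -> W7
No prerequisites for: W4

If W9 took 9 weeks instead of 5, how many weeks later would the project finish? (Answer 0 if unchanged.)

4

Baseline: W4→W5→W7→W9 = 1+7+4+5 = 17 → 17 weeks.
W9 is on the critical path; changing it to 9 makes that path 21 weeks.
The critical path is still W4→W5→W7→W9; finish is now 21 weeks.
Change in finish: 21 − 17 = +4 weeks.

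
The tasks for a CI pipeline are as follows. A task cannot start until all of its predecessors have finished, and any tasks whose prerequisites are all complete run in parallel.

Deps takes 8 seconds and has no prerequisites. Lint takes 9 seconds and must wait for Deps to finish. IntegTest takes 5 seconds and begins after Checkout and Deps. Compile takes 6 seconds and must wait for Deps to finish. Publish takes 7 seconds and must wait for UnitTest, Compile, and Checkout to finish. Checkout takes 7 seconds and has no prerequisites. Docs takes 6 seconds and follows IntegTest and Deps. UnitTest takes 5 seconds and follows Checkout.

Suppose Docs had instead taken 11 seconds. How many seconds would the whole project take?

Critical path before the change: Deps→Compile→Publish = 8+6+7 = 21 giving 21 seconds.
Docs is off the critical path — its longest chain is 19 seconds, giving 2 of slack.
The binding chain switches to Deps→IntegTest→Docs = 8+5+11 = 24; finish 24 seconds.

24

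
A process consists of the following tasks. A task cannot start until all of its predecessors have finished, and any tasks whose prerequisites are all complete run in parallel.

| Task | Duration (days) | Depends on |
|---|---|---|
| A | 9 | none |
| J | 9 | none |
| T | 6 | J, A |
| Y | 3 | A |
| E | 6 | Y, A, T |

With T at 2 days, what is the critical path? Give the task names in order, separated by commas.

The binding path is A→T→E = 9+6+6 = 21; finish at 21 days.
T lies on that path, so at 2 days the path becomes 17 days.
Now A→Y→E = 9+3+6 = 18 is longest, so the finish becomes 18 days.

A, Y, E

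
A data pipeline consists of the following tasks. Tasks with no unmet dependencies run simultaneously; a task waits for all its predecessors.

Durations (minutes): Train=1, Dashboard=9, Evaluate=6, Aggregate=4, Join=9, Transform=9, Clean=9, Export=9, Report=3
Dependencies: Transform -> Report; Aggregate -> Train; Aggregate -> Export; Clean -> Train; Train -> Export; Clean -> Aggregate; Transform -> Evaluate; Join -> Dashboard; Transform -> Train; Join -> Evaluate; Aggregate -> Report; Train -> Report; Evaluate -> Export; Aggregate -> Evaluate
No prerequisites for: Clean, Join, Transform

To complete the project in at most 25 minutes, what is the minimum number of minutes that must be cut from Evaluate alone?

3

Current finish: 28 minutes; target: 25.
Evaluate is on every critical path, so each minute cut from Evaluate cuts the finish by one (this holds down to a finish of 23).
Need 28 − 25 = 3 minutes off Evaluate → Evaluate becomes 3 minutes, finish becomes 25.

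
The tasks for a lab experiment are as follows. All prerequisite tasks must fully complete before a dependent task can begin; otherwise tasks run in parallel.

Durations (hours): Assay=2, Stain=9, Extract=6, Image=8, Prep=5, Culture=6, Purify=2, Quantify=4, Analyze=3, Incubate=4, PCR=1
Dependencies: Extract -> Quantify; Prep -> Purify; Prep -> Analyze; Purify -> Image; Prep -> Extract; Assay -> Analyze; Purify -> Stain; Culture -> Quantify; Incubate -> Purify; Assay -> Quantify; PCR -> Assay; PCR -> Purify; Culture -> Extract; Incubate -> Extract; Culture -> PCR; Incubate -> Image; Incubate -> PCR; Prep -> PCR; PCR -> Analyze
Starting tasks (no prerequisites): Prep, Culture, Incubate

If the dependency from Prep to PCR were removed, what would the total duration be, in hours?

18

With the dependency in place, Culture→PCR→Purify→Stain = 6+1+2+9 = 18 sets the finish at 18 hours.
Dropping Prep→PCR doesn't change PCR's earliest start (6); another predecessor still binds.
The longest chain is now Culture→PCR→Purify→Stain = 6+1+2+9 = 18, so the job takes 18 hours.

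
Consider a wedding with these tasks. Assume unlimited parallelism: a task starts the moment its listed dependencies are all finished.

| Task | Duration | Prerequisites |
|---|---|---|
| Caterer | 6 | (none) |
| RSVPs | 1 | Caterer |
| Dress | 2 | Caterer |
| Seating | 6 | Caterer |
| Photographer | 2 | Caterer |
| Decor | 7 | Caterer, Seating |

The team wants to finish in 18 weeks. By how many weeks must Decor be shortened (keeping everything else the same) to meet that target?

1

Current finish: 19 weeks; target: 18.
Decor is on every critical path, so each week cut from Decor cuts the finish by one (this holds down to a finish of 13).
Need 19 − 18 = 1 week off Decor → Decor becomes 6 weeks, finish becomes 18.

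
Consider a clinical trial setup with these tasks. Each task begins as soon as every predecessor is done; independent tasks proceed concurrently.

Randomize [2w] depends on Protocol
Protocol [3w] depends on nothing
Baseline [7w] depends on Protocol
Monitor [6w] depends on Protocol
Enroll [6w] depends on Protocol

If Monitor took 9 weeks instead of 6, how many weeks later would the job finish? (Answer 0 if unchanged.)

Baseline: Protocol→Baseline = 3+7 = 10 → 10 weeks.
The longest path through Monitor is only 9 weeks, so Monitor has float 1.
New critical path: Protocol→Monitor = 3+9 = 12 ⇒ 12 weeks.
Change in finish: 12 − 10 = +2 weeks.

2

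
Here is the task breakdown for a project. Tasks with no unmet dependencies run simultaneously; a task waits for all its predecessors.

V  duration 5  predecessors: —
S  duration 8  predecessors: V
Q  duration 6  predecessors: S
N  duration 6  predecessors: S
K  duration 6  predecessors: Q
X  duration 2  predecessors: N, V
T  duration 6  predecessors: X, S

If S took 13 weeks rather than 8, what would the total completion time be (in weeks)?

32

Baseline: V→S→N→X→T = 5+8+6+2+6 = 27 → 27 weeks.
S is on the critical path; changing it to 13 makes that path 32 weeks.
No other chain overtakes it, so the finish is 32 weeks.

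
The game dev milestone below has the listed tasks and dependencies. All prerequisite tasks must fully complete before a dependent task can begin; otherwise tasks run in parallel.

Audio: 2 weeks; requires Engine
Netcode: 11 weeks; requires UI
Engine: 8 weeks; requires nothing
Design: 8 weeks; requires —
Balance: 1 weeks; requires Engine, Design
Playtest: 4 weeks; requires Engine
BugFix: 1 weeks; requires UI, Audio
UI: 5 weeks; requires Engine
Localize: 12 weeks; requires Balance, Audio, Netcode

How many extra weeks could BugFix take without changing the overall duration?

The longest chain is Engine→UI→Netcode→Localize = 8+5+11+12 = 36; overall finish 36 weeks.
The longest chain containing BugFix totals 14 weeks.
Slack of BugFix = 35 − 13 = 22 weeks.

22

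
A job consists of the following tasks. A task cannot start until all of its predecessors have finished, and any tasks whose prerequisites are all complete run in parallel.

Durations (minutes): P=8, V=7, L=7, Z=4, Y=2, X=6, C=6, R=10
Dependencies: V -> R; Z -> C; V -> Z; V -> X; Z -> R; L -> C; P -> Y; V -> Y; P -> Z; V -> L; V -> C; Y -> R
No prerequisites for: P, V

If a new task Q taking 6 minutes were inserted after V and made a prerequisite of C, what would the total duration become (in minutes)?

22

Originally the project takes 22 minutes.
With Q inserted, C now waits for max(L, Z, V, Q).
New critical path: P→Z→R = 8+4+10 = 22 ⇒ 22 minutes.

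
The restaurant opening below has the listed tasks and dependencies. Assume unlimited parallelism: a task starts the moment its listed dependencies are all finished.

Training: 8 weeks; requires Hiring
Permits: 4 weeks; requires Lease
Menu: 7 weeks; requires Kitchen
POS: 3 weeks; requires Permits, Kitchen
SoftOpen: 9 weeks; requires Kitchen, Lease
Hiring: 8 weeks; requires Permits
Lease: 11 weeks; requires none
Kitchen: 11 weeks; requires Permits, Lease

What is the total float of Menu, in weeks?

Critical path: Lease→Permits→Kitchen→SoftOpen = 11+4+11+9 = 35, so the finish is 35 weeks.
Longest path through Menu: 33 weeks (earliest finish 33, latest finish 35).
Slack of Menu = 28 − 26 = 2 weeks.

2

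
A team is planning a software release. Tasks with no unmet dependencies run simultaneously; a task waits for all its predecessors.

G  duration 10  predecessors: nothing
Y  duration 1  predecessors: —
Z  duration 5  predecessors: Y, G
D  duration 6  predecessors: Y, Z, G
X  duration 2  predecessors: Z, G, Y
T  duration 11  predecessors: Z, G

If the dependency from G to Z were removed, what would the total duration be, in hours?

21

With the dependency in place, G→Z→T = 10+5+11 = 26 sets the finish at 26 hours.
Without G→Z, Z's earliest start moves from 10 to 1.
The longest chain is now G→T = 10+11 = 21, so the job takes 21 hours.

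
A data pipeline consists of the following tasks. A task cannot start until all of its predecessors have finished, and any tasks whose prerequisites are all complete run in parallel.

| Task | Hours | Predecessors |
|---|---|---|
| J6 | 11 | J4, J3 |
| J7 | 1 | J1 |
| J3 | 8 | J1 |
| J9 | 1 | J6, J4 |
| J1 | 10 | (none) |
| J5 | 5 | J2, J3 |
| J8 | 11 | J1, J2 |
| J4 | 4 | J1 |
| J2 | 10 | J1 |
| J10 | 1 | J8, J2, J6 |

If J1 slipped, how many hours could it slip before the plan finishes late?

The longest chain is J1→J2→J8→J10 = 10+10+11+1 = 32; overall finish 32 hours.
The longest chain containing J1 totals 32 hours.
Float = 32 − 32 = 0.

0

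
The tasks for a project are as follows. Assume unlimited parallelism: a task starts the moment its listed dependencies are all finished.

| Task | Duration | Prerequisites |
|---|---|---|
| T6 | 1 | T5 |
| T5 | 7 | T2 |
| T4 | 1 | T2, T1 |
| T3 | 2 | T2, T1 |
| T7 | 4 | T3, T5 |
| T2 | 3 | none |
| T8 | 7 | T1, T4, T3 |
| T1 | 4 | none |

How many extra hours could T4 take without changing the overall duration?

2

The longest chain is T2→T5→T7 = 3+7+4 = 14; overall finish 14 hours.
The longest chain containing T4 totals 12 hours.
Float = 14 − 12 = 2.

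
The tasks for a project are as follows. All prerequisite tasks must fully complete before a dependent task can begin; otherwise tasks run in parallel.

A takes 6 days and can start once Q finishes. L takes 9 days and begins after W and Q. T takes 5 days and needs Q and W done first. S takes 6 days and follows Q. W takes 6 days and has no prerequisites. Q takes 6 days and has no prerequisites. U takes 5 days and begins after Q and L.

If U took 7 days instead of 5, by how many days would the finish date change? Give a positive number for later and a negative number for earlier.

Baseline: Q→L→U = 6+9+5 = 20 → 20 days.
U is on the critical path; changing it to 7 makes that path 22 days.
The critical path is still Q→L→U; finish is now 22 days.
Change in finish: 22 − 20 = +2 days.

2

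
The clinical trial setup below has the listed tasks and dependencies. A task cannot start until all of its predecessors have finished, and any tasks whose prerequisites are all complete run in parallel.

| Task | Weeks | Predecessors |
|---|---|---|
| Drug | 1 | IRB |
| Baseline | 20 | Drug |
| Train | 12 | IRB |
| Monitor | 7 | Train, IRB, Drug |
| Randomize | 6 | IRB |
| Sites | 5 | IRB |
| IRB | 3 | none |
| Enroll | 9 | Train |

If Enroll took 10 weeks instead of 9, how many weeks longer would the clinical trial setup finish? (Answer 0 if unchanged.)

Critical path before the change: IRB→Train→Enroll = 3+12+9 = 24 giving 24 weeks.
Since Enroll is critical, the +1 change carries straight to that chain (now 25 weeks).
The critical path is still IRB→Train→Enroll; finish is now 25 weeks.
Change in finish: 25 − 24 = +1 weeks.

1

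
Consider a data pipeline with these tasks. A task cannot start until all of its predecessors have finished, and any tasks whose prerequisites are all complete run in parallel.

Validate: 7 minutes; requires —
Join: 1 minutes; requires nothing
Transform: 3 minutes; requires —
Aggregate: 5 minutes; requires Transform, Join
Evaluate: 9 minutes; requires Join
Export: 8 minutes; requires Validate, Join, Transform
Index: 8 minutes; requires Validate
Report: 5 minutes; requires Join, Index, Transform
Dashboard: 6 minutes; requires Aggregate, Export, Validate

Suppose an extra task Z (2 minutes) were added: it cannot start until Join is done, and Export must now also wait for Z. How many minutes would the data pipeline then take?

21

Originally the data pipeline takes 21 minutes.
With Z inserted, Export now waits for max(Validate, Join, Transform, Z).
New critical path: Validate→Export→Dashboard = 7+8+6 = 21 ⇒ 21 minutes.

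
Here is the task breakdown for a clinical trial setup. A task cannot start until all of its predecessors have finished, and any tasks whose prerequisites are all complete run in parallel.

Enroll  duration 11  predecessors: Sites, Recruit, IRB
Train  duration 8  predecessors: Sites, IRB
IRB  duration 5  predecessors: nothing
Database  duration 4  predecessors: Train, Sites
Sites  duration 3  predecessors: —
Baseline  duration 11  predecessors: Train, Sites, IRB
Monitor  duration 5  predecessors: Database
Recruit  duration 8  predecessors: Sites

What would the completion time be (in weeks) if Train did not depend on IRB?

22

Before: longest chain IRB→Train→Baseline = 5+8+11 = 24, finish 24.
Without IRB→Train, Train's earliest start moves from 5 to 3.
New critical path: Sites→Recruit→Enroll = 3+8+11 = 22 ⇒ 22 weeks.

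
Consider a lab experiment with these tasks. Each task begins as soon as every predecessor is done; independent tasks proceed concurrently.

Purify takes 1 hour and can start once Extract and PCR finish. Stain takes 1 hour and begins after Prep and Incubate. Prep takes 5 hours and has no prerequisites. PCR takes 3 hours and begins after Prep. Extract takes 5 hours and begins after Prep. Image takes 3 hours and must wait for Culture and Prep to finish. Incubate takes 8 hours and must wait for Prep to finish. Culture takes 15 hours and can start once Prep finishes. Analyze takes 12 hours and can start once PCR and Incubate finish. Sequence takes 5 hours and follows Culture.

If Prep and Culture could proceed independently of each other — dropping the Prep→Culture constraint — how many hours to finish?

25

With the dependency in place, Prep→Culture→Sequence = 5+15+5 = 25 sets the finish at 25 hours.
Without Prep→Culture, Culture's earliest start moves from 5 to 0.
After: Prep→Incubate→Analyze = 5+8+12 = 25 → 25 hours.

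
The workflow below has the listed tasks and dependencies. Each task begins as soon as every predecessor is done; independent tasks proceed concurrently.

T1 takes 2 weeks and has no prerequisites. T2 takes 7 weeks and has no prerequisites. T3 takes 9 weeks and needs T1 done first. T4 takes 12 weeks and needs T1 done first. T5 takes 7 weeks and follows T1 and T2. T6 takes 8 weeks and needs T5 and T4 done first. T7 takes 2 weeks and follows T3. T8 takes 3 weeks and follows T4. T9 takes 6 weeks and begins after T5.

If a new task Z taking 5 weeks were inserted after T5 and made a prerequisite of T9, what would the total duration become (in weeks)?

Originally the job takes 22 weeks.
With Z inserted, T9 now waits for max(T5, Z).
New critical path: T2→T5→Z→T9 = 7+7+5+6 = 25 ⇒ 25 weeks.

25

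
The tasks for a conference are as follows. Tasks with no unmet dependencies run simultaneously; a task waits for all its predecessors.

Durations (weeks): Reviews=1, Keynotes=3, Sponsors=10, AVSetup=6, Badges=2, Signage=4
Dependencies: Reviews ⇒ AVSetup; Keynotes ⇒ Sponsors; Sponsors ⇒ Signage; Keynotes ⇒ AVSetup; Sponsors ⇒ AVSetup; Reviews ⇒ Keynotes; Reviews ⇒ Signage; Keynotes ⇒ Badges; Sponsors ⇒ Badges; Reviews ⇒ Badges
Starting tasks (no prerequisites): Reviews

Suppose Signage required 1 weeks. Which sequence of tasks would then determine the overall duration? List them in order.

Actual critical path: Reviews→Keynotes→Sponsors→AVSetup = 1+3+10+6 = 20 ⇒ 20 weeks.
The longest path through Signage is only 18 weeks, so Signage has float 2.
That remains the longest chain; total 20 weeks.

Reviews, Keynotes, Sponsors, AVSetup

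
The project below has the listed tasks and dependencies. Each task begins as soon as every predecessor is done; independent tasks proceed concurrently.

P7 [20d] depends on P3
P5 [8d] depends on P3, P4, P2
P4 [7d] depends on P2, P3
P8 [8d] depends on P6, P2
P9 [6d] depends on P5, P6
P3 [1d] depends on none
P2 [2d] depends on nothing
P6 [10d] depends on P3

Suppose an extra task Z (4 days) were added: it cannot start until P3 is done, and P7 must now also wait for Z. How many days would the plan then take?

25

Originally the plan takes 23 days.
With Z inserted, P7 now waits for max(P3, Z).
New critical path: P3→Z→P7 = 1+4+20 = 25 ⇒ 25 days.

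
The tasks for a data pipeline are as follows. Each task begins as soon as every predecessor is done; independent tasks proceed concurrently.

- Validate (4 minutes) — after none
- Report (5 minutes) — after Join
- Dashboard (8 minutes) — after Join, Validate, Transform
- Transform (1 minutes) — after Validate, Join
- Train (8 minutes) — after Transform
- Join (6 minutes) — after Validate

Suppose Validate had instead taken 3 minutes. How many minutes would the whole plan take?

18

Baseline: Validate→Join→Transform→Train = 4+6+1+8 = 19 → 19 minutes.
Validate lies on that path, so at 3 minutes the path becomes 18 minutes.
The critical path is still Validate→Join→Transform→Train; finish is now 18 minutes.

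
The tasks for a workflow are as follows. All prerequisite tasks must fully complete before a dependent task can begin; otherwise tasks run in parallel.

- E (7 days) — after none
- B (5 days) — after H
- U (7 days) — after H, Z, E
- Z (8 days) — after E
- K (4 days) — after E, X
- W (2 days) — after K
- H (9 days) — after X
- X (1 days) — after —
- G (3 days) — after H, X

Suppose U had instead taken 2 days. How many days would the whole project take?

17

Actual critical path: E→Z→U = 7+8+7 = 22 ⇒ 22 days.
U lies on that path, so at 2 days the path becomes 17 days.
The critical path is still E→Z→U; finish is now 17 days.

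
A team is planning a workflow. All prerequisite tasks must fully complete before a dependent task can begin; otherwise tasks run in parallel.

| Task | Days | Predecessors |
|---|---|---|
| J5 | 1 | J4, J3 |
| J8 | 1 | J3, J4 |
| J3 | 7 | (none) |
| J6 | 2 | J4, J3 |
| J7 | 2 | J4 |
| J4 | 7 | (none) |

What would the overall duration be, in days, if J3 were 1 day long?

9

Critical path before the change: J3→J6 = 7+2 = 9 giving 9 days.
J3 lies on that path, so at 1 day the path becomes 3 days.
The binding chain switches to J4→J6 = 7+2 = 9; finish 9 days.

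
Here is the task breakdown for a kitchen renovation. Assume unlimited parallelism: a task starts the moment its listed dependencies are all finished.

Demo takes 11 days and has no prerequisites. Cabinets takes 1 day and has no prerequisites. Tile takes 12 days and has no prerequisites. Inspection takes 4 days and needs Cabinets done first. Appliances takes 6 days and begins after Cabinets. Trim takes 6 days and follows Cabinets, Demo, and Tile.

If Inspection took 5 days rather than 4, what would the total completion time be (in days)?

As given, the longest chain is Tile→Trim = 12+6 = 18, so the finish is 18 days.
Inspection has 13 days of float (longest path through it is 5).
That remains the longest chain; total 18 days.

18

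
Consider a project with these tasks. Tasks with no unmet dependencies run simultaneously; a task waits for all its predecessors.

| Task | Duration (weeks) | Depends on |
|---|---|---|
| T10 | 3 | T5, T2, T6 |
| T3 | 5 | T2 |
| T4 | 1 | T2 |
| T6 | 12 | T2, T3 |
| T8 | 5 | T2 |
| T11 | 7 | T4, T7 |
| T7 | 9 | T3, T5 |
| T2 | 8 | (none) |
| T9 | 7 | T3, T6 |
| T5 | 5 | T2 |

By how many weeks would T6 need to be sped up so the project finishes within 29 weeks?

Current finish: 32 weeks; target: 29.
T6 is on every critical path, so each week cut from T6 cuts the finish by one (this holds down to a finish of 29).
Need 32 − 29 = 3 weeks off T6 → T6 becomes 9 weeks, finish becomes 29.

3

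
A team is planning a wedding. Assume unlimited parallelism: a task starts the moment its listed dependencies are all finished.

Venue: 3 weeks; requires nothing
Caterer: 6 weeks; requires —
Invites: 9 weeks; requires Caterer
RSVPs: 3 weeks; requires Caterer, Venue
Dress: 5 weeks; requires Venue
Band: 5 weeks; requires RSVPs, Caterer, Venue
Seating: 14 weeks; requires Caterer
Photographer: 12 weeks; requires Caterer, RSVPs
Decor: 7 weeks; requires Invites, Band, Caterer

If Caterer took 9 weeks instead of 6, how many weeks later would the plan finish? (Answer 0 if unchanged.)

Actual critical path: Caterer→Invites→Decor = 6+9+7 = 22 ⇒ 22 weeks.
Caterer is on the critical path; changing it to 9 makes that path 25 weeks.
The critical path is still Caterer→Invites→Decor; finish is now 25 weeks.
Change in finish: 25 − 22 = +3 weeks.

3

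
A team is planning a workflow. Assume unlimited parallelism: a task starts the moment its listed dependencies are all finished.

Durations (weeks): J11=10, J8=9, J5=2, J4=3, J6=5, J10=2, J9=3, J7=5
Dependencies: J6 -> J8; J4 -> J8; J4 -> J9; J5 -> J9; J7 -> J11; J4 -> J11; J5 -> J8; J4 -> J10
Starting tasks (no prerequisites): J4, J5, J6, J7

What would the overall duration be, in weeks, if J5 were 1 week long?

Critical path before the change: J7→J11 = 5+10 = 15 giving 15 weeks.
J5 is off the critical path — its longest chain is 11 weeks, giving 4 of slack.
No other chain overtakes it, so the finish is 15 weeks.

15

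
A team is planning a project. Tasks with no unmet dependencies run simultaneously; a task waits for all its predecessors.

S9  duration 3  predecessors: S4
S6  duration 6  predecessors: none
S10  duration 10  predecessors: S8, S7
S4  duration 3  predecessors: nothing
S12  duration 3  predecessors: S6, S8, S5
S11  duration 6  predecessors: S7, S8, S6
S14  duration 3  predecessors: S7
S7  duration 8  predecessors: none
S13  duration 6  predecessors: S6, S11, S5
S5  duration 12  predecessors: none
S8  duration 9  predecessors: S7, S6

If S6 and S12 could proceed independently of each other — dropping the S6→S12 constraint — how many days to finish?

29

With the dependency in place, S7→S8→S11→S13 = 8+9+6+6 = 29 sets the finish at 29 days.
Dropping S6→S12 doesn't change S12's earliest start (17); another predecessor still binds.
After: S7→S8→S11→S13 = 8+9+6+6 = 29 → 29 days.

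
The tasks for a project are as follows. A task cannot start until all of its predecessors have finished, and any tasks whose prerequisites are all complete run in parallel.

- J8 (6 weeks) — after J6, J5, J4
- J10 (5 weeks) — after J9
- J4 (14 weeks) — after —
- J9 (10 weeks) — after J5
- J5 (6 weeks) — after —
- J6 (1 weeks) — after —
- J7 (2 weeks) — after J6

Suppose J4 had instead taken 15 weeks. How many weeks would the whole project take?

21

Critical path before the change: J5→J9→J10 = 6+10+5 = 21 giving 21 weeks.
The longest path through J4 is only 20 weeks, so J4 has float 1.
New critical path: J4→J8 = 15+6 = 21 ⇒ 21 weeks.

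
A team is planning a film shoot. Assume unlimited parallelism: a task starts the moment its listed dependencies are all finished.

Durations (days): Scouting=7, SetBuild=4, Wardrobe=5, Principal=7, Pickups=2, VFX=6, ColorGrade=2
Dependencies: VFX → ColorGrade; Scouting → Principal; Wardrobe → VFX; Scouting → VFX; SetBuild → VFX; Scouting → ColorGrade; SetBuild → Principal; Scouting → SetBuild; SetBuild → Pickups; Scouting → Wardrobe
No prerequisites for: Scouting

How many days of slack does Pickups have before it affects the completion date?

7

Scouting→Wardrobe→VFX→ColorGrade = 7+5+6+2 = 20 sets the makespan at 20 days.
Pickups finishes as early as 13 and must finish by 20.
Slack of Pickups = 18 − 11 = 7 days.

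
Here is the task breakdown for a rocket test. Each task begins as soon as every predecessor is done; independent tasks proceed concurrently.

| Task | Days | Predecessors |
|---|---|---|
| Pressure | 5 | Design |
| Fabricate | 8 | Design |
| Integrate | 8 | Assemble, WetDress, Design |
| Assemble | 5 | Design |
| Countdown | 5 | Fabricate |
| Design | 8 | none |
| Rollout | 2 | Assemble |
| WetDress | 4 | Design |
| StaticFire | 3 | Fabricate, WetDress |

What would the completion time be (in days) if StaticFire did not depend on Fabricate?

21

Original critical path: Design→Fabricate→Countdown = 8+8+5 = 21 ⇒ 21 days.
Without Fabricate→StaticFire, StaticFire's earliest start moves from 16 to 12.
The longest chain is now Design→Fabricate→Countdown = 8+8+5 = 21, so the job takes 21 days.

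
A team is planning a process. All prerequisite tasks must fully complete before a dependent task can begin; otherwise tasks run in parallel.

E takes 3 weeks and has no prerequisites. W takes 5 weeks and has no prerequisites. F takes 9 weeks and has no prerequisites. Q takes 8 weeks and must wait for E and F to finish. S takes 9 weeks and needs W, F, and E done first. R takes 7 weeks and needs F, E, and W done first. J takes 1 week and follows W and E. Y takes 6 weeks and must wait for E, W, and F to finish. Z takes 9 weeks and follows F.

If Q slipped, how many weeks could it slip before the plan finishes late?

1

The longest chain is F→S = 9+9 = 18; overall finish 18 weeks.
The longest chain containing Q totals 17 weeks.
So Q can slip 18 − 17 = 1 week.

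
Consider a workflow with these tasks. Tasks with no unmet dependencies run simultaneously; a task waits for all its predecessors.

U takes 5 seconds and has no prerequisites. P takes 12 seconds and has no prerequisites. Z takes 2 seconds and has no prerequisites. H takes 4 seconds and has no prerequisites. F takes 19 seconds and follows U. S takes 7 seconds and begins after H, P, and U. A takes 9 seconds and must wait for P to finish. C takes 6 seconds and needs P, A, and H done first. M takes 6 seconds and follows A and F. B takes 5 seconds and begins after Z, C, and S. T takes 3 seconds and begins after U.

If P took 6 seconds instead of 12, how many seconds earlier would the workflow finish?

The binding path is P→A→C→B = 12+9+6+5 = 32; finish at 32 seconds.
P is on the critical path; changing it to 6 makes that path 26 seconds.
The binding chain switches to U→F→M = 5+19+6 = 30; finish 30 seconds.
Change in finish: 30 − 32 = -2 seconds.

2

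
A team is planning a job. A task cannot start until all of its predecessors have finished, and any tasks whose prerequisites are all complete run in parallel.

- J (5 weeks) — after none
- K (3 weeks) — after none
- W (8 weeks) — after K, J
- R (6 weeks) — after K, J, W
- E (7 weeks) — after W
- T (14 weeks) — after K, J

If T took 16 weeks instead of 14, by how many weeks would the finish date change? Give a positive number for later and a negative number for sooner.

Actual critical path: J→W→E = 5+8+7 = 20 ⇒ 20 weeks.
T has 1 week of float (longest path through it is 19).
Now J→T = 5+16 = 21 is longest, so the finish becomes 21 weeks.
Change in finish: 21 − 20 = +1 weeks.

1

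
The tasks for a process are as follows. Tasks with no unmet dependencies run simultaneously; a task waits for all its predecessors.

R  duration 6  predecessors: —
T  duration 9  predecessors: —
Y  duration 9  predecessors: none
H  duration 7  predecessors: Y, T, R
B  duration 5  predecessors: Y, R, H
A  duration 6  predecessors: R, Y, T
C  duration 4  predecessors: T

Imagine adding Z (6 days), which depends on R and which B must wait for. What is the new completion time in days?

21

Originally the schedule takes 21 days.
With Z inserted, B now waits for max(Y, R, H, Z).
New critical path: T→H→B = 9+7+5 = 21 ⇒ 21 days.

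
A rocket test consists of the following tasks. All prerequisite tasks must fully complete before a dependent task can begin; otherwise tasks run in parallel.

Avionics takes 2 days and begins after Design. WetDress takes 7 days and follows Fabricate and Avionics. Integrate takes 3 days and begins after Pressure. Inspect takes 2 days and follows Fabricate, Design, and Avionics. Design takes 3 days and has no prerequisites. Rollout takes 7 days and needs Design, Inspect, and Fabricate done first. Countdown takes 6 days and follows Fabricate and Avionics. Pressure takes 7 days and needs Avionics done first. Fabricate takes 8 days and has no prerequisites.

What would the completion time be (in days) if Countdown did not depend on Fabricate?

With the dependency in place, Fabricate→Inspect→Rollout = 8+2+7 = 17 sets the finish at 17 days.
Without Fabricate→Countdown, Countdown's earliest start moves from 8 to 5.
After: Fabricate→Inspect→Rollout = 8+2+7 = 17 → 17 days.

17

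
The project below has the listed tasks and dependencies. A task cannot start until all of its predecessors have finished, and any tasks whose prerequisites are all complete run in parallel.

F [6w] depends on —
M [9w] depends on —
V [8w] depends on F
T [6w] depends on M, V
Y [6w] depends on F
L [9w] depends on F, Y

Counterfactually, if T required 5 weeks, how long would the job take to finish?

Actual critical path: F→Y→L = 6+6+9 = 21 ⇒ 21 weeks.
The longest path through T is only 20 weeks, so T has float 1.
No other chain overtakes it, so the finish is 21 weeks.

21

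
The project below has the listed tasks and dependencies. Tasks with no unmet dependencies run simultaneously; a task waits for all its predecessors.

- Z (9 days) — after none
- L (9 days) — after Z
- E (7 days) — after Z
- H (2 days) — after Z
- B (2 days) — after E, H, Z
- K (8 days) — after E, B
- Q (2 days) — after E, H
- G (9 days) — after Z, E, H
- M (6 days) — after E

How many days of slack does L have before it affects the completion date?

Critical path: Z→E→B→K = 9+7+2+8 = 26, so the finish is 26 days.
The longest chain containing L totals 18 days.
Float = 26 − 18 = 8.

8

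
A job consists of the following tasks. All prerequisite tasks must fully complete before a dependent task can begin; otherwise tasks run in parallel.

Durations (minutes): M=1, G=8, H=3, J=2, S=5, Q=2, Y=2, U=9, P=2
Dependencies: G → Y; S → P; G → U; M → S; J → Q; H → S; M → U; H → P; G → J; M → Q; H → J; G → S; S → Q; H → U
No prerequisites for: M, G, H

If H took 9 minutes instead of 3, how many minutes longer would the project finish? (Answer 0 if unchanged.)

The binding path is G→U = 8+9 = 17; finish at 17 minutes.
H has 5 minutes of float (longest path through it is 12).
The binding chain switches to H→U = 9+9 = 18; finish 18 minutes.
Change in finish: 18 − 17 = +1 minutes.

1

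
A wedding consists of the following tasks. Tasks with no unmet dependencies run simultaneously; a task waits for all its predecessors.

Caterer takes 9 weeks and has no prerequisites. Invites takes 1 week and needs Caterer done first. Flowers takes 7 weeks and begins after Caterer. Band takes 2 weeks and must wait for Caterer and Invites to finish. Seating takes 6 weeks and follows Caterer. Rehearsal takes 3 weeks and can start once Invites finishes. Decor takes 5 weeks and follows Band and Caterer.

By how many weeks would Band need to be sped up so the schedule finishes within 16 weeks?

1

Current finish: 17 weeks; target: 16.
Band is on every critical path, so each week cut from Band cuts the finish by one (this holds down to a finish of 16).
Need 17 − 16 = 1 week off Band → Band becomes 1 week, finish becomes 16.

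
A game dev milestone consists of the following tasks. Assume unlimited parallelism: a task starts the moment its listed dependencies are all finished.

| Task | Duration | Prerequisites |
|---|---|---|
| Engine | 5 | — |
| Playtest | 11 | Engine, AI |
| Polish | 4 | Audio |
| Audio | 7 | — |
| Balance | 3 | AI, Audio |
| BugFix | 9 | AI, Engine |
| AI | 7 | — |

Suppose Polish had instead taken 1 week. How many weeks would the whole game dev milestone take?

Baseline: AI→Playtest = 7+11 = 18 → 18 weeks.
Polish is off the critical path — its longest chain is 11 weeks, giving 7 of slack.
The critical path is still AI→Playtest; finish is now 18 weeks.

18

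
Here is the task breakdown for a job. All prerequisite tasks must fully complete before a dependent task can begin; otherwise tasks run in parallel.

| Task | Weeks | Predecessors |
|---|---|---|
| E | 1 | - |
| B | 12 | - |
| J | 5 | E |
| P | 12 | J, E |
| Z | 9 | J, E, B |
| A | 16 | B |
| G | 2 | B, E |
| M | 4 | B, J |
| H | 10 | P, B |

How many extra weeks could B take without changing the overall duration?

0

The longest chain is E→J→P→H = 1+5+12+10 = 28; overall finish 28 weeks.
Longest path through B: 28 weeks (earliest finish 12, latest finish 12).
Float = 28 − 28 = 0.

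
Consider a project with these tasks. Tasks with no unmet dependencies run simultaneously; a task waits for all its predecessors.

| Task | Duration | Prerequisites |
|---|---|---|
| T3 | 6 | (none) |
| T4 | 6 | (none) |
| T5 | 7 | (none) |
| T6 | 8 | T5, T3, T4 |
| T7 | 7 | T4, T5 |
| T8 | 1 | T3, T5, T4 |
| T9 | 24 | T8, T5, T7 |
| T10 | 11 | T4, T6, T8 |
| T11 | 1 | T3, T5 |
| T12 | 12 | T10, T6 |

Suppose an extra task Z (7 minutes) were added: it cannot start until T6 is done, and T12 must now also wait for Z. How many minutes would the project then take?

38

Originally the project takes 38 minutes.
With Z inserted, T12 now waits for max(T10, T6, Z).
New critical path: T5→T6→T10→T12 = 7+8+11+12 = 38 ⇒ 38 minutes.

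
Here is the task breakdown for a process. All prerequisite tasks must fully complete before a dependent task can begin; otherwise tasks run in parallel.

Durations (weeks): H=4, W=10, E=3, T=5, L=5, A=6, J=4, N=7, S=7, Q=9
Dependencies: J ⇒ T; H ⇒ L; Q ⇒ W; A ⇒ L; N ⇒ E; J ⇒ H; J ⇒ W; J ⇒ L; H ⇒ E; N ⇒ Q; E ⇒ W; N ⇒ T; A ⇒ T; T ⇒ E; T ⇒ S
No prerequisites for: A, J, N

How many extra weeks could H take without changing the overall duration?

The longest chain is N→Q→W = 7+9+10 = 26; overall finish 26 weeks.
Longest path through H: 21 weeks (earliest finish 8, latest finish 13).
Float = 26 − 21 = 5.

5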